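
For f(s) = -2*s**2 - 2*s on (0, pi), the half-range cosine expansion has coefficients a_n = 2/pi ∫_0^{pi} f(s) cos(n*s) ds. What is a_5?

a_5 = 2/pi ∫_0^{pi} (-2*s**2 - 2*s) cos(5*s) ds.
Integrating by parts twice (tabular method), an antiderivative of (-2*s**2 - 2*s) cos(5*s) is -2*s**2*sin(5*s)/5 - 2*s*sin(5*s)/5 - 4*s*cos(5*s)/25 + 4*sin(5*s)/125 - 2*cos(5*s)/25; evaluating from 0 to pi: ∫_{0}^{pi} (-2*s**2 - 2*s) cos(5*s) ds = (2/25 + 4*pi/25) - (-2/25) = 4/25 + 4*pi/25.
Hence a_5 = (2/pi)·(4/25 + 4*pi/25) = 8*(1 + pi)/(25*pi).

8*(1 + pi)/(25*pi)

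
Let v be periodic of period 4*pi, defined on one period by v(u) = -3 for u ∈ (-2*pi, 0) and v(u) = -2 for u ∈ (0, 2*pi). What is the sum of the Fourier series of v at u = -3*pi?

u = -3*pi differs from u = pi by -1 full period(s), and the series is 4*pi-periodic.
v is continuous at u = pi with value -2, so the series converges to -2 there.

-2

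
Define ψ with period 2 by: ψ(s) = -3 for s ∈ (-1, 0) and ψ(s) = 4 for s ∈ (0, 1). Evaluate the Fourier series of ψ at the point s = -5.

1/2

s = -5 differs from s = -1 by -2 full period(s), and the series is 2-periodic.
At s = -1 the one-sided limits are ψ(-1^-) = 4 and ψ(-1^+) = -3.
By Dirichlet's theorem the series converges to their average, [(4) + (-3)]/2 = 1/2.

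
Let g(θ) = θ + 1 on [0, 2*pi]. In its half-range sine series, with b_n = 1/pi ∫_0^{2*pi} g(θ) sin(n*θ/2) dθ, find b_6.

b_6 = 1/pi ∫_0^{2*pi} (θ + 1) sin(3*θ) dθ.
Integrating by parts (boundary term plus one more integral), an antiderivative of (θ + 1) sin(3*θ) is -θ*cos(3*θ)/3 + sin(3*θ)/9 - cos(3*θ)/3; evaluating from 0 to 2*pi: ∫_{0}^{2*pi} (θ + 1) sin(3*θ) dθ = (-2*pi/3 - 1/3) - (-1/3) = -2*pi/3.
Hence b_6 = (1/pi)·(-2*pi/3) = -2/3.

-2/3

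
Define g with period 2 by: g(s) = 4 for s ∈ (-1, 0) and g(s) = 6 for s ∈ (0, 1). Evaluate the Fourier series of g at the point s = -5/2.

4

s = -5/2 differs from s = -1/2 by -1 full period(s), and the series is 2-periodic.
g is continuous at s = -1/2 with value 4, so the series converges to 4 there.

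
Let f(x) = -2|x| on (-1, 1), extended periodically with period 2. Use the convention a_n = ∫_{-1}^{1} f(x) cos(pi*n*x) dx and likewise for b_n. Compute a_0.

a_0 = ∫_{-1}^{1} f(x) dx = -2.

-2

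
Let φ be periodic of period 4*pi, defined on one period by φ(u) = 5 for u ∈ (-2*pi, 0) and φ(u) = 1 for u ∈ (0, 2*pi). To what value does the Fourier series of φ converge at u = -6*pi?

3

u = -6*pi differs from u = 2*pi by -2 full period(s), and the series is 4*pi-periodic.
At u = 2*pi the one-sided limits are φ(2*pi^-) = 1 and φ(2*pi^+) = 5.
By Dirichlet's theorem the series converges to their average, [(1) + (5)]/2 = 3.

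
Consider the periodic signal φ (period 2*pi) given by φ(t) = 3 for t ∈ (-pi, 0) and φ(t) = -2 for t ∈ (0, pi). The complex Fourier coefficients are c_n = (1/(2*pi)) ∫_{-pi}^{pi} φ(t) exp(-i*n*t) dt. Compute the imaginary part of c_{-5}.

Since φ is real-valued, Im(c_{-5}) = -(1/(2*pi)) ∫_{-pi}^{pi} φ(t) sin(-5*t) dt = b_{5}/2.
Split the integral at the breakpoints.
Directly, an antiderivative of (3) sin(-5*t) is 3*cos(5*t)/5; evaluating from -pi to 0: ∫_{-pi}^{0} (3) sin(-5*t) dt = (3/5) - (-3/5) = 6/5.
Directly, an antiderivative of (-2) sin(-5*t) is -2*cos(5*t)/5; evaluating from 0 to pi: ∫_{0}^{pi} (-2) sin(-5*t) dt = (2/5) - (-2/5) = 4/5.
So ∫_{-pi}^{pi} φ(t) sin(-5*t) dt = 2.
Hence Im(c_{-5}) = (-1/(2*pi))·(2) = -1/pi.

-1/pi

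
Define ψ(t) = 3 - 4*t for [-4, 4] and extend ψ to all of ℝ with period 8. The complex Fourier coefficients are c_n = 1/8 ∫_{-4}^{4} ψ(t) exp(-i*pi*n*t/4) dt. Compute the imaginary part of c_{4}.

-4/pi

Since ψ is real-valued, Im(c_{4}) = -1/8 ∫_{-4}^{4} ψ(t) sin(pi*t) dt = -b_{4}/2.
Integrating by parts (boundary term plus one more integral), an antiderivative of (3 - 4*t) sin(pi*t) is 4*t*cos(pi*t)/pi - 4*sin(pi*t)/pi**2 - 3*cos(pi*t)/pi; evaluating from -4 to 4: ∫_{-4}^{4} (3 - 4*t) sin(pi*t) dt = (13/pi) - (-19/pi) = 32/pi.
Hence Im(c_{4}) = (-1/8)·(32/pi) = -4/pi.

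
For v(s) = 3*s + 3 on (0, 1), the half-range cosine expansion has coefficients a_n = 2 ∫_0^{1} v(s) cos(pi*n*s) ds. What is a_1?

a_1 = 2 ∫_0^{1} (3*s + 3) cos(pi*s) ds.
Integrating by parts (boundary term plus one more integral), an antiderivative of (3*s + 3) cos(pi*s) is 3*s*sin(pi*s)/pi + 3*sin(pi*s)/pi + 3*cos(pi*s)/pi**2; evaluating from 0 to 1: ∫_{0}^{1} (3*s + 3) cos(pi*s) ds = (-3/pi**2) - (3/pi**2) = -6/pi**2.
Hence a_1 = 2·(-6/pi**2) = -12/pi**2.

-12/pi**2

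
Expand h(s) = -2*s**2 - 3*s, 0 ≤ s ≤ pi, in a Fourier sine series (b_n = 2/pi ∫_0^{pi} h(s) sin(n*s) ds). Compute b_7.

b_7 = 2/pi ∫_0^{pi} (-2*s**2 - 3*s) sin(7*s) ds.
Integrating by parts twice (tabular method), an antiderivative of (-2*s**2 - 3*s) sin(7*s) is 2*s**2*cos(7*s)/7 - 4*s*sin(7*s)/49 + 3*s*cos(7*s)/7 - 3*sin(7*s)/49 - 4*cos(7*s)/343; evaluating from 0 to pi: ∫_{0}^{pi} (-2*s**2 - 3*s) sin(7*s) ds = (-2*pi**2/7 - 3*pi/7 + 4/343) - (-4/343) = -2*pi**2/7 - 3*pi/7 + 8/343.
Hence b_7 = (2/pi)·(-2*pi**2/7 - 3*pi/7 + 8/343) = 2*(-98*pi**2 - 147*pi + 8)/(343*pi).

2*(-98*pi**2 - 147*pi + 8)/(343*pi)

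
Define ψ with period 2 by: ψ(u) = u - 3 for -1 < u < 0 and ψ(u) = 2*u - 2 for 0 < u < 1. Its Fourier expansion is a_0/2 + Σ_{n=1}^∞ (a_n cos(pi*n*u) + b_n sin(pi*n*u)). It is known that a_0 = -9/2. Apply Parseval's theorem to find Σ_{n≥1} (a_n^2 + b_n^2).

Parseval: a_0^2/2 + Σ_{n≥1} (a_n^2+b_n^2) = ∫_{-1}^{1} ψ(u)^2 du = 41/3.
Subtract a_0^2/2 = 81/8: Σ (a_n^2+b_n^2) = 85/24.

85/24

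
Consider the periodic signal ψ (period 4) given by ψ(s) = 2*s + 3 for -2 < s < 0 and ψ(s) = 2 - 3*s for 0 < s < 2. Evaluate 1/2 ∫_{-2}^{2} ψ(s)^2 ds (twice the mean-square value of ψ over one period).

19/3

1/2 ∫_{-2}^{2} ψ(s)^2 ds = 1/2 · (38/3) = 19/3.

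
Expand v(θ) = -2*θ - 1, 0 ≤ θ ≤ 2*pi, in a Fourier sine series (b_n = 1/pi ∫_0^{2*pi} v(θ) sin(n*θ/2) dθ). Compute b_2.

b_2 = 1/pi ∫_0^{2*pi} (-2*θ - 1) sin(θ) dθ.
Integrating by parts (boundary term plus one more integral), an antiderivative of (-2*θ - 1) sin(θ) is 2*θ*cos(θ) - 2*sin(θ) + cos(θ); evaluating from 0 to 2*pi: ∫_{0}^{2*pi} (-2*θ - 1) sin(θ) dθ = (1 + 4*pi) - (1) = 4*pi.
Hence b_2 = (1/pi)·(4*pi) = 4.

4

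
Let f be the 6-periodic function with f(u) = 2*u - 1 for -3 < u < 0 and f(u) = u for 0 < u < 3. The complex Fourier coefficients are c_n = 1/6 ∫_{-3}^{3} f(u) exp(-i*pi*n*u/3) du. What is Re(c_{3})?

1/(3*pi**2)

Since f is real-valued, Re(c_{3}) = 1/6 ∫_{-3}^{3} f(u) cos(pi*u) du = a_{3}/2.
Split the integral at the breakpoints.
Integrating by parts (boundary term plus one more integral), an antiderivative of (2*u - 1) cos(pi*u) is 2*u*sin(pi*u)/pi - sin(pi*u)/pi + 2*cos(pi*u)/pi**2; evaluating from -3 to 0: ∫_{-3}^{0} (2*u - 1) cos(pi*u) du = (2/pi**2) - (-2/pi**2) = 4/pi**2.
Integrating by parts (boundary term plus one more integral), an antiderivative of (u) cos(pi*u) is u*sin(pi*u)/pi + cos(pi*u)/pi**2; evaluating from 0 to 3: ∫_{0}^{3} (u) cos(pi*u) du = (-1/pi**2) - (pi**(-2)) = -2/pi**2.
So ∫_{-3}^{3} f(u) cos(pi*u) du = 2/pi**2.
Hence Re(c_{3}) = (1/6)·(2/pi**2) = 1/(3*pi**2).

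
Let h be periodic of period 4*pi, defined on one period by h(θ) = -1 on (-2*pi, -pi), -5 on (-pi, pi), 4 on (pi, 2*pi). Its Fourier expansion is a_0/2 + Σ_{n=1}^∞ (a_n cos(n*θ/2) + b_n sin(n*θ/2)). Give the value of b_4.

b_4 = (1/(2*pi)) ∫_{-2*pi}^{2*pi} h(θ) sin(2*θ) dθ.
Split the integral at the breakpoints.
Directly, an antiderivative of (-1) sin(2*θ) is cos(2*θ)/2; evaluating from -2*pi to -pi: ∫_{-2*pi}^{-pi} (-1) sin(2*θ) dθ = (1/2) - (1/2) = 0.
Directly, an antiderivative of (-5) sin(2*θ) is 5*cos(2*θ)/2; evaluating from -pi to pi: ∫_{-pi}^{pi} (-5) sin(2*θ) dθ = (5/2) - (5/2) = 0.
Directly, an antiderivative of (4) sin(2*θ) is -2*cos(2*θ); evaluating from pi to 2*pi: ∫_{pi}^{2*pi} (4) sin(2*θ) dθ = (-2) - (-2) = 0.
Summing the pieces and multiplying by (1/(2*pi)) gives b_4 = 0.

0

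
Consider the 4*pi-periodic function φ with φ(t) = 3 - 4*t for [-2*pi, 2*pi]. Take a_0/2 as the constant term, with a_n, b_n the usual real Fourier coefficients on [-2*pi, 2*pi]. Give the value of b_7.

-16/7

b_7 = (1/(2*pi)) ∫_{-2*pi}^{2*pi} φ(t) sin(7*t/2) dt.
Integrating by parts (boundary term plus one more integral), an antiderivative of (3 - 4*t) sin(7*t/2) is 8*t*cos(7*t/2)/7 - 16*sin(7*t/2)/49 - 6*cos(7*t/2)/7; evaluating from -2*pi to 2*pi: ∫_{-2*pi}^{2*pi} (3 - 4*t) sin(7*t/2) dt = (6/7 - 16*pi/7) - (6/7 + 16*pi/7) = -32*pi/7.
Hence b_7 = (1/(2*pi))·(-32*pi/7) = -16/7.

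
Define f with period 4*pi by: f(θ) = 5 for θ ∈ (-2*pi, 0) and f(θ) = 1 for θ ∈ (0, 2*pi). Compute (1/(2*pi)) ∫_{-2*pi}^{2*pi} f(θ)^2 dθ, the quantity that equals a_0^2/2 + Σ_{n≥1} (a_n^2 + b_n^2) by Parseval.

(1/(2*pi)) ∫_{-2*pi}^{2*pi} f(θ)^2 dθ = (1/(2*pi)) · (52*pi) = 26.

26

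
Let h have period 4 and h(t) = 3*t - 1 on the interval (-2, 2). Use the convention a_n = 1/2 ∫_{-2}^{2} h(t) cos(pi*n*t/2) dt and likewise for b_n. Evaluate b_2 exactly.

-6/pi

b_2 = 1/2 ∫_{-2}^{2} h(t) sin(pi*t) dt.
Integrating by parts (boundary term plus one more integral), an antiderivative of (3*t - 1) sin(pi*t) is -3*t*cos(pi*t)/pi + 3*sin(pi*t)/pi**2 + cos(pi*t)/pi; evaluating from -2 to 2: ∫_{-2}^{2} (3*t - 1) sin(pi*t) dt = (-5/pi) - (7/pi) = -12/pi.
Hence b_2 = (1/2)·(-12/pi) = -6/pi.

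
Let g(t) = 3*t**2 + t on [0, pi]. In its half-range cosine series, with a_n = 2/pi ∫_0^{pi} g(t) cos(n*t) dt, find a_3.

a_3 = 2/pi ∫_0^{pi} (3*t**2 + t) cos(3*t) dt.
Integrating by parts twice (tabular method), an antiderivative of (3*t**2 + t) cos(3*t) is t**2*sin(3*t) + t*sin(3*t)/3 + 2*t*cos(3*t)/3 - 2*sin(3*t)/9 + cos(3*t)/9; evaluating from 0 to pi: ∫_{0}^{pi} (3*t**2 + t) cos(3*t) dt = (-2*pi/3 - 1/9) - (1/9) = -2*pi/3 - 2/9.
Hence a_3 = (2/pi)·(-2*pi/3 - 2/9) = 4*(-3*pi - 1)/(9*pi).

4*(-3*pi - 1)/(9*pi)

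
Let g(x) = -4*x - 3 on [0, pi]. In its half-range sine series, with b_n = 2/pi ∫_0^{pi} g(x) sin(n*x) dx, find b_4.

2

b_4 = 2/pi ∫_0^{pi} (-4*x - 3) sin(4*x) dx.
Integrating by parts (boundary term plus one more integral), an antiderivative of (-4*x - 3) sin(4*x) is x*cos(4*x) - sin(4*x)/4 + 3*cos(4*x)/4; evaluating from 0 to pi: ∫_{0}^{pi} (-4*x - 3) sin(4*x) dx = (3/4 + pi) - (3/4) = pi.
Hence b_4 = (2/pi)·(pi) = 2.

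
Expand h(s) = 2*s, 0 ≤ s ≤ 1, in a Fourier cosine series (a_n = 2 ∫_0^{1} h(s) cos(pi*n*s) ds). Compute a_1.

-8/pi**2

a_1 = 2 ∫_0^{1} (2*s) cos(pi*s) ds.
Integrating by parts (boundary term plus one more integral), an antiderivative of (2*s) cos(pi*s) is 2*s*sin(pi*s)/pi + 2*cos(pi*s)/pi**2; evaluating from 0 to 1: ∫_{0}^{1} (2*s) cos(pi*s) ds = (-2/pi**2) - (2/pi**2) = -4/pi**2.
Hence a_1 = 2·(-4/pi**2) = -8/pi**2.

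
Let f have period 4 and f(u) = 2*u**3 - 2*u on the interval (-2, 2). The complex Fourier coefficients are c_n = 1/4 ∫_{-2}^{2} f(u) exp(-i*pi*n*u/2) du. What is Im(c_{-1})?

-96/pi**3 + 12/pi

Since f is real-valued, Im(c_{-1}) = -1/4 ∫_{-2}^{2} f(u) sin(-pi*u/2) du = b_{1}/2.
f is odd and sin(-pi*u/2) is odd, so the integrand is even: ∫_{-2}^{2} f(u) sin(-pi*u/2) du = 2∫_0^{2} f(u) sin(-pi*u/2) du.
Integrating by parts three times (tabular method), an antiderivative of (2*u**3 - 2*u) sin(-pi*u/2) is 4*u**3*cos(pi*u/2)/pi - 24*u**2*sin(pi*u/2)/pi**2 - 96*u*cos(pi*u/2)/pi**3 - 4*u*cos(pi*u/2)/pi + 8*sin(pi*u/2)/pi**2 + 192*sin(pi*u/2)/pi**4; evaluating from 0 to 2: ∫_{0}^{2} (2*u**3 - 2*u) sin(-pi*u/2) du = (-24/pi + 192/pi**3) - (0) = -24/pi + 192/pi**3.
So ∫_{-2}^{2} f(u) sin(-pi*u/2) du = -48/pi + 384/pi**3.
Hence Im(c_{-1}) = (-1/4)·(-48/pi + 384/pi**3) = -96/pi**3 + 12/pi.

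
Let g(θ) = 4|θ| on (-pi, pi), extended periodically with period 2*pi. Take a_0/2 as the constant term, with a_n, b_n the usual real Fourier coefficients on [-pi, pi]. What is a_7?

-16/(49*pi)

a_7 = 1/pi ∫_{-pi}^{pi} g(θ) cos(7*θ) dθ.
g is even and cos(7*θ) is even, so the integrand is even and a_7 = 2/pi ∫_0^{pi} g(θ) cos(7*θ) dθ.
Integrating by parts (boundary term plus one more integral), an antiderivative of (4*θ) cos(7*θ) is 4*θ*sin(7*θ)/7 + 4*cos(7*θ)/49; evaluating from 0 to pi: ∫_{0}^{pi} (4*θ) cos(7*θ) dθ = (-4/49) - (4/49) = -8/49.
Hence a_7 = (2/pi)·(-8/49) = -16/(49*pi).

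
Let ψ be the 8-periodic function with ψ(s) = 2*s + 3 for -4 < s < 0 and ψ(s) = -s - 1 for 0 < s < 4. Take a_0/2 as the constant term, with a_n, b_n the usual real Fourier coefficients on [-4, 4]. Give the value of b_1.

-4/pi

b_1 = 1/4 ∫_{-4}^{4} ψ(s) sin(pi*s/4) ds.
Split the integral at the breakpoints.
Integrating by parts (boundary term plus one more integral), an antiderivative of (2*s + 3) sin(pi*s/4) is -8*s*cos(pi*s/4)/pi + 32*sin(pi*s/4)/pi**2 - 12*cos(pi*s/4)/pi; evaluating from -4 to 0: ∫_{-4}^{0} (2*s + 3) sin(pi*s/4) ds = (-12/pi) - (-20/pi) = 8/pi.
Integrating by parts (boundary term plus one more integral), an antiderivative of (-s - 1) sin(pi*s/4) is 4*s*cos(pi*s/4)/pi - 16*sin(pi*s/4)/pi**2 + 4*cos(pi*s/4)/pi; evaluating from 0 to 4: ∫_{0}^{4} (-s - 1) sin(pi*s/4) ds = (-20/pi) - (4/pi) = -24/pi.
Summing the pieces and multiplying by (1/4) gives b_1 = -4/pi.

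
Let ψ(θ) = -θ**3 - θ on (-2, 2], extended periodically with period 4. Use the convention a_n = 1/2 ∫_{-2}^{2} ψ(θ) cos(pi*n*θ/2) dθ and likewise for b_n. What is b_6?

2*(-2 + 15*pi**2)/(9*pi**3)

b_6 = 1/2 ∫_{-2}^{2} ψ(θ) sin(3*pi*θ) dθ.
ψ is odd and sin(3*pi*θ) is odd, so the integrand is even and b_6 = ∫_0^{2} ψ(θ) sin(3*pi*θ) dθ.
Integrating by parts three times (tabular method), an antiderivative of (-θ**3 - θ) sin(3*pi*θ) is θ**3*cos(3*pi*θ)/(3*pi) - θ**2*sin(3*pi*θ)/(3*pi**2) - 2*θ*cos(3*pi*θ)/(9*pi**3) + θ*cos(3*pi*θ)/(3*pi) - sin(3*pi*θ)/(9*pi**2) + 2*sin(3*pi*θ)/(27*pi**4); evaluating from 0 to 2: ∫_{0}^{2} (-θ**3 - θ) sin(3*pi*θ) dθ = (2*(-2 + 15*pi**2)/(9*pi**3)) - (0) = 2*(-2 + 15*pi**2)/(9*pi**3).
Hence b_6 = 2*(-2 + 15*pi**2)/(9*pi**3).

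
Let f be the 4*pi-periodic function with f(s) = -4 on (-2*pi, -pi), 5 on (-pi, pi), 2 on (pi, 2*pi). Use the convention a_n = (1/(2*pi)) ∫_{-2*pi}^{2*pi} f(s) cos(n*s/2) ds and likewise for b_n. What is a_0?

4

a_0 = (1/(2*pi)) ∫_{-2*pi}^{2*pi} f(s) ds = (1/(2*pi)) · (8*pi) = 4.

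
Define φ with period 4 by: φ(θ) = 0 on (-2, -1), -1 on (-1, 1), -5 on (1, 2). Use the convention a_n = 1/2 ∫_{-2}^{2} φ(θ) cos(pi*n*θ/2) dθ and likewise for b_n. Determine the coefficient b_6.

5/(3*pi)

b_6 = 1/2 ∫_{-2}^{2} φ(θ) sin(3*pi*θ) dθ.
Split the integral at the breakpoints.
∫_{-2}^{-1} (0) sin(3*pi*θ) dθ = 0.
Directly, an antiderivative of (-1) sin(3*pi*θ) is cos(3*pi*θ)/(3*pi); evaluating from -1 to 1: ∫_{-1}^{1} (-1) sin(3*pi*θ) dθ = (-1/(3*pi)) - (-1/(3*pi)) = 0.
Directly, an antiderivative of (-5) sin(3*pi*θ) is 5*cos(3*pi*θ)/(3*pi); evaluating from 1 to 2: ∫_{1}^{2} (-5) sin(3*pi*θ) dθ = (5/(3*pi)) - (-5/(3*pi)) = 10/(3*pi).
Summing the pieces and multiplying by (1/2) gives b_6 = 5/(3*pi).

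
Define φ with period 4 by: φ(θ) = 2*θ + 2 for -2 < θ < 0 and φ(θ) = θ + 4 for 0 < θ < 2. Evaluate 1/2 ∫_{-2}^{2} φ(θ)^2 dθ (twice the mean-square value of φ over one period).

1/2 ∫_{-2}^{2} φ(θ)^2 dθ = 1/2 · (160/3) = 80/3.

80/3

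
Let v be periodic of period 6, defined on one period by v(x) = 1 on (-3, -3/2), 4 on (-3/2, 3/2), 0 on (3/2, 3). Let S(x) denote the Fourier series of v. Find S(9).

1/2

x = 9 differs from x = -3 by 2 full period(s), and the series is 6-periodic.
At x = -3 the one-sided limits are v(-3^-) = 0 and v(-3^+) = 1.
By Dirichlet's theorem the series converges to their average, [(0) + (1)]/2 = 1/2.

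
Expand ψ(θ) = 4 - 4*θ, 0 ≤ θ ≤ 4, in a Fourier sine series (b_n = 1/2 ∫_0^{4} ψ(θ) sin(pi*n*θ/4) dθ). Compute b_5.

-16/(5*pi)

b_5 = 1/2 ∫_0^{4} (4 - 4*θ) sin(5*pi*θ/4) dθ.
Integrating by parts (boundary term plus one more integral), an antiderivative of (4 - 4*θ) sin(5*pi*θ/4) is 16*θ*cos(5*pi*θ/4)/(5*pi) - 64*sin(5*pi*θ/4)/(25*pi**2) - 16*cos(5*pi*θ/4)/(5*pi); evaluating from 0 to 4: ∫_{0}^{4} (4 - 4*θ) sin(5*pi*θ/4) dθ = (-48/(5*pi)) - (-16/(5*pi)) = -32/(5*pi).
Hence b_5 = (1/2)·(-32/(5*pi)) = -16/(5*pi).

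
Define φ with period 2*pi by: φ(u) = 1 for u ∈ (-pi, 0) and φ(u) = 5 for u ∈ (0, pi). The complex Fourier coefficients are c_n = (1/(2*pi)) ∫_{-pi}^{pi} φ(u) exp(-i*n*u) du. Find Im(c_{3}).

-4/(3*pi)

Since φ is real-valued, Im(c_{3}) = -(1/(2*pi)) ∫_{-pi}^{pi} φ(u) sin(3*u) du = -b_{3}/2.
Split the integral at the breakpoints.
Directly, an antiderivative of (1) sin(3*u) is -cos(3*u)/3; evaluating from -pi to 0: ∫_{-pi}^{0} (1) sin(3*u) du = (-1/3) - (1/3) = -2/3.
Directly, an antiderivative of (5) sin(3*u) is -5*cos(3*u)/3; evaluating from 0 to pi: ∫_{0}^{pi} (5) sin(3*u) du = (5/3) - (-5/3) = 10/3.
So ∫_{-pi}^{pi} φ(u) sin(3*u) du = 8/3.
Hence Im(c_{3}) = (-1/(2*pi))·(8/3) = -4/(3*pi).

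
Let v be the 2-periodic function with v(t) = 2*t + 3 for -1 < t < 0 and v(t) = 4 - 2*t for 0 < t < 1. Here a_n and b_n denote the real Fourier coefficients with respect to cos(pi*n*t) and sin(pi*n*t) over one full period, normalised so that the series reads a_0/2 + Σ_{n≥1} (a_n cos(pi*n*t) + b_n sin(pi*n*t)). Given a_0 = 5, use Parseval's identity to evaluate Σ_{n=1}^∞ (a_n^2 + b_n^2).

Parseval: a_0^2/2 + Σ_{n≥1} (a_n^2+b_n^2) = ∫_{-1}^{1} v(t)^2 dt = 41/3.
Subtract a_0^2/2 = 25/2: Σ (a_n^2+b_n^2) = 7/6.

7/6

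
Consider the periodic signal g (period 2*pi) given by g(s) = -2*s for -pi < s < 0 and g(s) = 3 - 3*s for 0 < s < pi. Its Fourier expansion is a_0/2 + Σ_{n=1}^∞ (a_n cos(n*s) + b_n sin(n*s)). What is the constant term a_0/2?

a_0 = 1/pi ∫_{-pi}^{pi} g(s) ds = 1/pi · (pi*(6 - pi)/2) = 3 - pi/2.
So the constant term a_0/2 = 3/2 - pi/4.

3/2 - pi/4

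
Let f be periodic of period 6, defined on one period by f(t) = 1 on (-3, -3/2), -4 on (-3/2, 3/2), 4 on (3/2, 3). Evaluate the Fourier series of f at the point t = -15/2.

-3/2

t = -15/2 differs from t = -3/2 by -1 full period(s), and the series is 6-periodic.
At t = -3/2 the one-sided limits are f(-3/2^-) = 1 and f(-3/2^+) = -4.
By Dirichlet's theorem the series converges to their average, [(1) + (-4)]/2 = -3/2.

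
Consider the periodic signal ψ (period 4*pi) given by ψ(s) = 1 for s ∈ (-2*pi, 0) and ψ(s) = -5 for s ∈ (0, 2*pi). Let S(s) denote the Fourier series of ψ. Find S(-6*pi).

s = -6*pi differs from s = -2*pi by -1 full period(s), and the series is 4*pi-periodic.
At s = -2*pi the one-sided limits are ψ(-2*pi^-) = -5 and ψ(-2*pi^+) = 1.
By Dirichlet's theorem the series converges to their average, [(-5) + (1)]/2 = -2.

-2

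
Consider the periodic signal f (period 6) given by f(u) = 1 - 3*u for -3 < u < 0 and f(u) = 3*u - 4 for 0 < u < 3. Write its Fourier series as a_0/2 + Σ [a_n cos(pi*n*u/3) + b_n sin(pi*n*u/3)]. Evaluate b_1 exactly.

b_1 = 1/3 ∫_{-3}^{3} f(u) sin(pi*u/3) du.
Split the integral at the breakpoints.
Integrating by parts (boundary term plus one more integral), an antiderivative of (1 - 3*u) sin(pi*u/3) is 9*u*cos(pi*u/3)/pi - 27*sin(pi*u/3)/pi**2 - 3*cos(pi*u/3)/pi; evaluating from -3 to 0: ∫_{-3}^{0} (1 - 3*u) sin(pi*u/3) du = (-3/pi) - (30/pi) = -33/pi.
Integrating by parts (boundary term plus one more integral), an antiderivative of (3*u - 4) sin(pi*u/3) is -9*u*cos(pi*u/3)/pi + 27*sin(pi*u/3)/pi**2 + 12*cos(pi*u/3)/pi; evaluating from 0 to 3: ∫_{0}^{3} (3*u - 4) sin(pi*u/3) du = (15/pi) - (12/pi) = 3/pi.
Summing the pieces and multiplying by (1/3) gives b_1 = -10/pi.

-10/pi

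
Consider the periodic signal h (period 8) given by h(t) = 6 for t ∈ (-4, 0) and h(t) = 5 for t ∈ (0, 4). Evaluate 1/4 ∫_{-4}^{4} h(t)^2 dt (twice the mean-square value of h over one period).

1/4 ∫_{-4}^{4} h(t)^2 dt = 1/4 · (244) = 61.

61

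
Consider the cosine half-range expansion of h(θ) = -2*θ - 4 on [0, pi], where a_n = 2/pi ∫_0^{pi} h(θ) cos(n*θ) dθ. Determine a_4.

0

a_4 = 2/pi ∫_0^{pi} (-2*θ - 4) cos(4*θ) dθ.
Integrating by parts (boundary term plus one more integral), an antiderivative of (-2*θ - 4) cos(4*θ) is -θ*sin(4*θ)/2 - sin(4*θ) - cos(4*θ)/8; evaluating from 0 to pi: ∫_{0}^{pi} (-2*θ - 4) cos(4*θ) dθ = (-1/8) - (-1/8) = 0.
Hence a_4 = (2/pi)·(0) = 0.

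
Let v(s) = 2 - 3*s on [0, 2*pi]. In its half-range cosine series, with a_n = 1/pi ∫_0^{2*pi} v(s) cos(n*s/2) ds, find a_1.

24/pi

a_1 = 1/pi ∫_0^{2*pi} (2 - 3*s) cos(s/2) ds.
Integrating by parts (boundary term plus one more integral), an antiderivative of (2 - 3*s) cos(s/2) is -6*s*sin(s/2) + 4*sin(s/2) - 12*cos(s/2); evaluating from 0 to 2*pi: ∫_{0}^{2*pi} (2 - 3*s) cos(s/2) ds = (12) - (-12) = 24.
Hence a_1 = (1/pi)·(24) = 24/pi.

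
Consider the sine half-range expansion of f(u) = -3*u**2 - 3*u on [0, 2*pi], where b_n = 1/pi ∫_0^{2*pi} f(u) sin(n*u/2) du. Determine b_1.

b_1 = 1/pi ∫_0^{2*pi} (-3*u**2 - 3*u) sin(u/2) du.
Integrating by parts twice (tabular method), an antiderivative of (-3*u**2 - 3*u) sin(u/2) is 6*u**2*cos(u/2) - 24*u*sin(u/2) + 6*u*cos(u/2) - 12*sin(u/2) - 48*cos(u/2); evaluating from 0 to 2*pi: ∫_{0}^{2*pi} (-3*u**2 - 3*u) sin(u/2) du = (-24*pi**2 - 12*pi + 48) - (-48) = -24*pi**2 - 12*pi + 96.
Hence b_1 = (1/pi)·(-24*pi**2 - 12*pi + 96) = -24*pi - 12 + 96/pi.

-24*pi - 12 + 96/pi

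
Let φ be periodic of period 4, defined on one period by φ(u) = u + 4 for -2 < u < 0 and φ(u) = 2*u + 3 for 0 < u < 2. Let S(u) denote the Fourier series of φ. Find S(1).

φ is continuous at u = 1 with value 5, so the series converges to 5 there.

5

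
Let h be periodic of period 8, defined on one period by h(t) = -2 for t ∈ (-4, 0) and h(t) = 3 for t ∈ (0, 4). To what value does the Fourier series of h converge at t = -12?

1/2

t = -12 differs from t = 4 by -2 full period(s), and the series is 8-periodic.
At t = 4 the one-sided limits are h(4^-) = 3 and h(4^+) = -2.
By Dirichlet's theorem the series converges to their average, [(3) + (-2)]/2 = 1/2.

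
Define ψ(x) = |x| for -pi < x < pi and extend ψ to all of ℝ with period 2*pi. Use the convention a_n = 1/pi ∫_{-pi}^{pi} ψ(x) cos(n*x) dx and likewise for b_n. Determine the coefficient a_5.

-4/(25*pi)

a_5 = 1/pi ∫_{-pi}^{pi} ψ(x) cos(5*x) dx.
ψ is even and cos(5*x) is even, so the integrand is even and a_5 = 2/pi ∫_0^{pi} ψ(x) cos(5*x) dx.
Integrating by parts (boundary term plus one more integral), an antiderivative of (x) cos(5*x) is x*sin(5*x)/5 + cos(5*x)/25; evaluating from 0 to pi: ∫_{0}^{pi} (x) cos(5*x) dx = (-1/25) - (1/25) = -2/25.
Hence a_5 = (2/pi)·(-2/25) = -4/(25*pi).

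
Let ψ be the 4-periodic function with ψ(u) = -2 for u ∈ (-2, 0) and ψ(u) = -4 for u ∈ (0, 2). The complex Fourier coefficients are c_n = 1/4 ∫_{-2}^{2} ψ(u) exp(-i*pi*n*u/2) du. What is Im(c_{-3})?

-2/(3*pi)

Since ψ is real-valued, Im(c_{-3}) = -1/4 ∫_{-2}^{2} ψ(u) sin(-3*pi*u/2) du = b_{3}/2.
Split the integral at the breakpoints.
Directly, an antiderivative of (-2) sin(-3*pi*u/2) is -4*cos(3*pi*u/2)/(3*pi); evaluating from -2 to 0: ∫_{-2}^{0} (-2) sin(-3*pi*u/2) du = (-4/(3*pi)) - (4/(3*pi)) = -8/(3*pi).
Directly, an antiderivative of (-4) sin(-3*pi*u/2) is -8*cos(3*pi*u/2)/(3*pi); evaluating from 0 to 2: ∫_{0}^{2} (-4) sin(-3*pi*u/2) du = (8/(3*pi)) - (-8/(3*pi)) = 16/(3*pi).
So ∫_{-2}^{2} ψ(u) sin(-3*pi*u/2) du = 8/(3*pi).
Hence Im(c_{-3}) = (-1/4)·(8/(3*pi)) = -2/(3*pi).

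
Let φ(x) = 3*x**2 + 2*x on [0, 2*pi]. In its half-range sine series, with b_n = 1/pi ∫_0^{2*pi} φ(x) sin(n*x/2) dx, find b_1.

b_1 = 1/pi ∫_0^{2*pi} (3*x**2 + 2*x) sin(x/2) dx.
Integrating by parts twice (tabular method), an antiderivative of (3*x**2 + 2*x) sin(x/2) is -6*x**2*cos(x/2) + 24*x*sin(x/2) - 4*x*cos(x/2) + 8*sin(x/2) + 48*cos(x/2); evaluating from 0 to 2*pi: ∫_{0}^{2*pi} (3*x**2 + 2*x) sin(x/2) dx = (-48 + 8*pi + 24*pi**2) - (48) = -96 + 8*pi + 24*pi**2.
Hence b_1 = (1/pi)·(-96 + 8*pi + 24*pi**2) = -96/pi + 8 + 24*pi.

-96/pi + 8 + 24*pi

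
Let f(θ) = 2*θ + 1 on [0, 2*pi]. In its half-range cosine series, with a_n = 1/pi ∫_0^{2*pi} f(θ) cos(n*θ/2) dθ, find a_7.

a_7 = 1/pi ∫_0^{2*pi} (2*θ + 1) cos(7*θ/2) dθ.
Integrating by parts (boundary term plus one more integral), an antiderivative of (2*θ + 1) cos(7*θ/2) is 4*θ*sin(7*θ/2)/7 + 2*sin(7*θ/2)/7 + 8*cos(7*θ/2)/49; evaluating from 0 to 2*pi: ∫_{0}^{2*pi} (2*θ + 1) cos(7*θ/2) dθ = (-8/49) - (8/49) = -16/49.
Hence a_7 = (1/pi)·(-16/49) = -16/(49*pi).

-16/(49*pi)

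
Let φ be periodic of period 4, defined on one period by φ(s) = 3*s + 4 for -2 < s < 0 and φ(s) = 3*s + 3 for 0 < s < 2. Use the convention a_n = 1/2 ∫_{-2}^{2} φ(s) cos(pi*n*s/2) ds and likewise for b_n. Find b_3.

b_3 = 1/2 ∫_{-2}^{2} φ(s) sin(3*pi*s/2) ds.
Split the integral at the breakpoints.
Integrating by parts (boundary term plus one more integral), an antiderivative of (3*s + 4) sin(3*pi*s/2) is -2*s*cos(3*pi*s/2)/pi + 4*sin(3*pi*s/2)/(3*pi**2) - 8*cos(3*pi*s/2)/(3*pi); evaluating from -2 to 0: ∫_{-2}^{0} (3*s + 4) sin(3*pi*s/2) ds = (-8/(3*pi)) - (-4/(3*pi)) = -4/(3*pi).
Integrating by parts (boundary term plus one more integral), an antiderivative of (3*s + 3) sin(3*pi*s/2) is -2*s*cos(3*pi*s/2)/pi + 4*sin(3*pi*s/2)/(3*pi**2) - 2*cos(3*pi*s/2)/pi; evaluating from 0 to 2: ∫_{0}^{2} (3*s + 3) sin(3*pi*s/2) ds = (6/pi) - (-2/pi) = 8/pi.
Summing the pieces and multiplying by (1/2) gives b_3 = 10/(3*pi).

10/(3*pi)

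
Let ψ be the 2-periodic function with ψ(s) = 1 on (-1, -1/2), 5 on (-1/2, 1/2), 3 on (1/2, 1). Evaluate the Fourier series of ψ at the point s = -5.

2

s = -5 differs from s = -1 by -2 full period(s), and the series is 2-periodic.
At s = -1 the one-sided limits are ψ(-1^-) = 3 and ψ(-1^+) = 1.
By Dirichlet's theorem the series converges to their average, [(3) + (1)]/2 = 2.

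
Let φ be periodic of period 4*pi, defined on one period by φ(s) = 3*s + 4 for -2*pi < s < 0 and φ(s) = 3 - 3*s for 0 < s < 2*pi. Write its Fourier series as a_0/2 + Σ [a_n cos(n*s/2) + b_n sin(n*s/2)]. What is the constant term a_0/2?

7/2 - 3*pi

a_0 = (1/(2*pi)) ∫_{-2*pi}^{2*pi} φ(s) ds = (1/(2*pi)) · (2*pi*(7 - 6*pi)) = 7 - 6*pi.
So the constant term a_0/2 = 7/2 - 3*pi.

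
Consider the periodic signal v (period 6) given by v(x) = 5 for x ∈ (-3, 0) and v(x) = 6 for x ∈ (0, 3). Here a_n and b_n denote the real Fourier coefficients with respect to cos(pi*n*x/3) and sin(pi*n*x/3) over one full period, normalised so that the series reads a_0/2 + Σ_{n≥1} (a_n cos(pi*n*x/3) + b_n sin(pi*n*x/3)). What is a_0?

a_0 = 1/3 ∫_{-3}^{3} v(x) dx = 1/3 · (33) = 11.

11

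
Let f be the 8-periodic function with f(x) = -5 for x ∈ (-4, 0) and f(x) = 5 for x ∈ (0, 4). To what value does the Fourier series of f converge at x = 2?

5

f is continuous at x = 2 with value 5, so the series converges to 5 there.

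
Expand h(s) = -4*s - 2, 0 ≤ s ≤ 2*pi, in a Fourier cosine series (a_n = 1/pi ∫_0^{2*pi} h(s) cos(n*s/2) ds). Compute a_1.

a_1 = 1/pi ∫_0^{2*pi} (-4*s - 2) cos(s/2) ds.
Integrating by parts (boundary term plus one more integral), an antiderivative of (-4*s - 2) cos(s/2) is -8*s*sin(s/2) - 4*sin(s/2) - 16*cos(s/2); evaluating from 0 to 2*pi: ∫_{0}^{2*pi} (-4*s - 2) cos(s/2) ds = (16) - (-16) = 32.
Hence a_1 = (1/pi)·(32) = 32/pi.

32/pi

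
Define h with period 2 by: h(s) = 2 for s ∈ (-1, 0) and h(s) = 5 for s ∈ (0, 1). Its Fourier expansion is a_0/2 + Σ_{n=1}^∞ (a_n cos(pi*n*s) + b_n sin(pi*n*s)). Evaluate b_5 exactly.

b_5 = ∫_{-1}^{1} h(s) sin(5*pi*s) ds.
Split the integral at the breakpoints.
Directly, an antiderivative of (2) sin(5*pi*s) is -2*cos(5*pi*s)/(5*pi); evaluating from -1 to 0: ∫_{-1}^{0} (2) sin(5*pi*s) ds = (-2/(5*pi)) - (2/(5*pi)) = -4/(5*pi).
Directly, an antiderivative of (5) sin(5*pi*s) is -cos(5*pi*s)/pi; evaluating from 0 to 1: ∫_{0}^{1} (5) sin(5*pi*s) ds = (1/pi) - (-1/pi) = 2/pi.
Summing the pieces gives b_5 = 6/(5*pi).

6/(5*pi)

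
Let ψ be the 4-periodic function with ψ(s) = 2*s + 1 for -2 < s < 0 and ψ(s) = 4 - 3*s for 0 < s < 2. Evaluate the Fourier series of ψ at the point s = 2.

At s = 2 the one-sided limits are ψ(2^-) = -2 and ψ(2^+) = -3.
By Dirichlet's theorem the series converges to their average, [(-2) + (-3)]/2 = -5/2.

-5/2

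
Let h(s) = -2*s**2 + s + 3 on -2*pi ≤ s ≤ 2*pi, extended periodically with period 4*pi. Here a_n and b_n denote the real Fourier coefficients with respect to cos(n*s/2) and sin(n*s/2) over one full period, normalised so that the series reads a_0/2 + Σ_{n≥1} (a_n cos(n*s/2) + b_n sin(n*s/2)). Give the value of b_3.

b_3 = (1/(2*pi)) ∫_{-2*pi}^{2*pi} h(s) sin(3*s/2) ds.
Integrating by parts twice (tabular method), an antiderivative of (-2*s**2 + s + 3) sin(3*s/2) is 4*s**2*cos(3*s/2)/3 - 16*s*sin(3*s/2)/9 - 2*s*cos(3*s/2)/3 + 4*sin(3*s/2)/9 - 86*cos(3*s/2)/27; evaluating from -2*pi to 2*pi: ∫_{-2*pi}^{2*pi} (-2*s**2 + s + 3) sin(3*s/2) ds = (-16*pi**2/3 + 86/27 + 4*pi/3) - (-16*pi**2/3 - 4*pi/3 + 86/27) = 8*pi/3.
Hence b_3 = (1/(2*pi))·(8*pi/3) = 4/3.

4/3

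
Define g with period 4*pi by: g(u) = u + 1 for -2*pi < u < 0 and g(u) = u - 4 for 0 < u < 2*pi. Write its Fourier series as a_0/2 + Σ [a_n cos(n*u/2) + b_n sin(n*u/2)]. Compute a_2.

0

a_2 = (1/(2*pi)) ∫_{-2*pi}^{2*pi} g(u) cos(u) du.
Split the integral at the breakpoints.
Integrating by parts (boundary term plus one more integral), an antiderivative of (u + 1) cos(u) is u*sin(u) + sin(u) + cos(u); evaluating from -2*pi to 0: ∫_{-2*pi}^{0} (u + 1) cos(u) du = (1) - (1) = 0.
Integrating by parts (boundary term plus one more integral), an antiderivative of (u - 4) cos(u) is u*sin(u) - 4*sin(u) + cos(u); evaluating from 0 to 2*pi: ∫_{0}^{2*pi} (u - 4) cos(u) du = (1) - (1) = 0.
Summing the pieces and multiplying by (1/(2*pi)) gives a_2 = 0.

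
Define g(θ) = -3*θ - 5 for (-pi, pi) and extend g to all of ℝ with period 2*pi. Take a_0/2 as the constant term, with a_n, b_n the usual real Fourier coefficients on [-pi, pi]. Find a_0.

a_0 = 1/pi ∫_{-pi}^{pi} g(θ) dθ = 1/pi · (-10*pi) = -10.

-10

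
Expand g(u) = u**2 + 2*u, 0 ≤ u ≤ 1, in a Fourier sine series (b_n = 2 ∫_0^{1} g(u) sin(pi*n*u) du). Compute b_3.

-8/(27*pi**3) + 2/pi

b_3 = 2 ∫_0^{1} (u**2 + 2*u) sin(3*pi*u) du.
Integrating by parts twice (tabular method), an antiderivative of (u**2 + 2*u) sin(3*pi*u) is -u**2*cos(3*pi*u)/(3*pi) + 2*u*sin(3*pi*u)/(9*pi**2) - 2*u*cos(3*pi*u)/(3*pi) + 2*sin(3*pi*u)/(9*pi**2) + 2*cos(3*pi*u)/(27*pi**3); evaluating from 0 to 1: ∫_{0}^{1} (u**2 + 2*u) sin(3*pi*u) du = ((-2/27 + pi**2)/pi**3) - (2/(27*pi**3)) = (-4/27 + pi**2)/pi**3.
Hence b_3 = 2·((-4/27 + pi**2)/pi**3) = -8/(27*pi**3) + 2/pi.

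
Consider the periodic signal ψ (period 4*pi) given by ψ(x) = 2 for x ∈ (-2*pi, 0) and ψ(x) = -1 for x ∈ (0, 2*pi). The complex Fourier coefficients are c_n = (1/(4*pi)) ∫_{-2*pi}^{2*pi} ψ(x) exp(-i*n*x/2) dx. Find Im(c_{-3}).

-1/pi

Since ψ is real-valued, Im(c_{-3}) = -(1/(4*pi)) ∫_{-2*pi}^{2*pi} ψ(x) sin(-3*x/2) dx = b_{3}/2.
Split the integral at the breakpoints.
Directly, an antiderivative of (2) sin(-3*x/2) is 4*cos(3*x/2)/3; evaluating from -2*pi to 0: ∫_{-2*pi}^{0} (2) sin(-3*x/2) dx = (4/3) - (-4/3) = 8/3.
Directly, an antiderivative of (-1) sin(-3*x/2) is -2*cos(3*x/2)/3; evaluating from 0 to 2*pi: ∫_{0}^{2*pi} (-1) sin(-3*x/2) dx = (2/3) - (-2/3) = 4/3.
So ∫_{-2*pi}^{2*pi} ψ(x) sin(-3*x/2) dx = 4.
Hence Im(c_{-3}) = (-1/(4*pi))·(4) = -1/pi.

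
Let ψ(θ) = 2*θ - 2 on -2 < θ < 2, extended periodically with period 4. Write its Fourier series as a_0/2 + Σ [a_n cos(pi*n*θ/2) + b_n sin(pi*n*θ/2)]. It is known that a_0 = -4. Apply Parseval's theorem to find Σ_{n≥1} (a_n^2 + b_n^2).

Parseval: a_0^2/2 + Σ_{n≥1} (a_n^2+b_n^2) = 1/2 ∫_{-2}^{2} ψ(θ)^2 dθ = 56/3.
Subtract a_0^2/2 = 8: Σ (a_n^2+b_n^2) = 32/3.

32/3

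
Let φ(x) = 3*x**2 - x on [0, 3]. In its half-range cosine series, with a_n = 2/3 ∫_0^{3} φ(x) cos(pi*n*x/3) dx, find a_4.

a_4 = 2/3 ∫_0^{3} (3*x**2 - x) cos(4*pi*x/3) dx.
Integrating by parts twice (tabular method), an antiderivative of (3*x**2 - x) cos(4*pi*x/3) is 9*x**2*sin(4*pi*x/3)/(4*pi) - 3*x*sin(4*pi*x/3)/(4*pi) + 27*x*cos(4*pi*x/3)/(8*pi**2) - 81*sin(4*pi*x/3)/(32*pi**3) - 9*cos(4*pi*x/3)/(16*pi**2); evaluating from 0 to 3: ∫_{0}^{3} (3*x**2 - x) cos(4*pi*x/3) dx = (153/(16*pi**2)) - (-9/(16*pi**2)) = 81/(8*pi**2).
Hence a_4 = (2/3)·(81/(8*pi**2)) = 27/(4*pi**2).

27/(4*pi**2)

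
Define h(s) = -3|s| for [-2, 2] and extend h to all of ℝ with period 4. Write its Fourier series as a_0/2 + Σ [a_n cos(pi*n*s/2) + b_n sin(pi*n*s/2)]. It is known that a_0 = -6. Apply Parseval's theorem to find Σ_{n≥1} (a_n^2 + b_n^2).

6

Parseval: a_0^2/2 + Σ_{n≥1} (a_n^2+b_n^2) = 1/2 ∫_{-2}^{2} h(s)^2 ds = 24.
Subtract a_0^2/2 = 18: Σ (a_n^2+b_n^2) = 6.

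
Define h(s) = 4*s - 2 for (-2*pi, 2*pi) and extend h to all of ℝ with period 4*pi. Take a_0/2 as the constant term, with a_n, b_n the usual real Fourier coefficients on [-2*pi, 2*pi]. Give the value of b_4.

b_4 = (1/(2*pi)) ∫_{-2*pi}^{2*pi} h(s) sin(2*s) ds.
Integrating by parts (boundary term plus one more integral), an antiderivative of (4*s - 2) sin(2*s) is -2*s*cos(2*s) + sin(2*s) + cos(2*s); evaluating from -2*pi to 2*pi: ∫_{-2*pi}^{2*pi} (4*s - 2) sin(2*s) ds = (1 - 4*pi) - (1 + 4*pi) = -8*pi.
Hence b_4 = (1/(2*pi))·(-8*pi) = -4.

-4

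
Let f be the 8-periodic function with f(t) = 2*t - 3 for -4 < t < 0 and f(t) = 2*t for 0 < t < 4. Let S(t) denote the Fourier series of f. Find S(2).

f is continuous at t = 2 with value 4, so the series converges to 4 there.

4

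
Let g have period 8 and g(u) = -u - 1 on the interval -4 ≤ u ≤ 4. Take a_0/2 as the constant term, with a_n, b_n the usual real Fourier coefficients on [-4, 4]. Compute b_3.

-8/(3*pi)

b_3 = 1/4 ∫_{-4}^{4} g(u) sin(3*pi*u/4) du.
Integrating by parts (boundary term plus one more integral), an antiderivative of (-u - 1) sin(3*pi*u/4) is 4*u*cos(3*pi*u/4)/(3*pi) - 16*sin(3*pi*u/4)/(9*pi**2) + 4*cos(3*pi*u/4)/(3*pi); evaluating from -4 to 4: ∫_{-4}^{4} (-u - 1) sin(3*pi*u/4) du = (-20/(3*pi)) - (4/pi) = -32/(3*pi).
Hence b_3 = (1/4)·(-32/(3*pi)) = -8/(3*pi).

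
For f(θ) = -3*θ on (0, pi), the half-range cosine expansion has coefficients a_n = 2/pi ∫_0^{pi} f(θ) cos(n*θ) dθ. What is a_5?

12/(25*pi)

a_5 = 2/pi ∫_0^{pi} (-3*θ) cos(5*θ) dθ.
Integrating by parts (boundary term plus one more integral), an antiderivative of (-3*θ) cos(5*θ) is -3*θ*sin(5*θ)/5 - 3*cos(5*θ)/25; evaluating from 0 to pi: ∫_{0}^{pi} (-3*θ) cos(5*θ) dθ = (3/25) - (-3/25) = 6/25.
Hence a_5 = (2/pi)·(6/25) = 12/(25*pi).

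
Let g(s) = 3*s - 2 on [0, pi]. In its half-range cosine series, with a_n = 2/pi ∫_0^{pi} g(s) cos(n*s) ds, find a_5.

-12/(25*pi)

a_5 = 2/pi ∫_0^{pi} (3*s - 2) cos(5*s) ds.
Integrating by parts (boundary term plus one more integral), an antiderivative of (3*s - 2) cos(5*s) is 3*s*sin(5*s)/5 - 2*sin(5*s)/5 + 3*cos(5*s)/25; evaluating from 0 to pi: ∫_{0}^{pi} (3*s - 2) cos(5*s) ds = (-3/25) - (3/25) = -6/25.
Hence a_5 = (2/pi)·(-6/25) = -12/(25*pi).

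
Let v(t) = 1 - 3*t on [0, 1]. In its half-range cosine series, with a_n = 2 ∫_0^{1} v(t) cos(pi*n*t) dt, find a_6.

0

a_6 = 2 ∫_0^{1} (1 - 3*t) cos(6*pi*t) dt.
Integrating by parts (boundary term plus one more integral), an antiderivative of (1 - 3*t) cos(6*pi*t) is -t*sin(6*pi*t)/(2*pi) + sin(6*pi*t)/(6*pi) - cos(6*pi*t)/(12*pi**2); evaluating from 0 to 1: ∫_{0}^{1} (1 - 3*t) cos(6*pi*t) dt = (-1/(12*pi**2)) - (-1/(12*pi**2)) = 0.
Hence a_6 = 2·(0) = 0.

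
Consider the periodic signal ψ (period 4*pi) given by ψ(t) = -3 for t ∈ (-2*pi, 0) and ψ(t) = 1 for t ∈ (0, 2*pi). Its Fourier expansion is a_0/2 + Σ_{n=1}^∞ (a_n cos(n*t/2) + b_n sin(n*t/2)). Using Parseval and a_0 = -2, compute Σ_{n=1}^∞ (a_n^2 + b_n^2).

8

Parseval: a_0^2/2 + Σ_{n≥1} (a_n^2+b_n^2) = (1/(2*pi)) ∫_{-2*pi}^{2*pi} ψ(t)^2 dt = 10.
Subtract a_0^2/2 = 2: Σ (a_n^2+b_n^2) = 8.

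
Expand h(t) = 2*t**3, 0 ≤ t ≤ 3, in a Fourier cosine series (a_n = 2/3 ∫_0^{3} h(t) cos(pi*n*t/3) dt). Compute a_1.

324*(4 - pi**2)/pi**4

a_1 = 2/3 ∫_0^{3} (2*t**3) cos(pi*t/3) dt.
Integrating by parts three times (tabular method), an antiderivative of (2*t**3) cos(pi*t/3) is 6*t**3*sin(pi*t/3)/pi + 54*t**2*cos(pi*t/3)/pi**2 - 324*t*sin(pi*t/3)/pi**3 - 972*cos(pi*t/3)/pi**4; evaluating from 0 to 3: ∫_{0}^{3} (2*t**3) cos(pi*t/3) dt = (486*(2 - pi**2)/pi**4) - (-972/pi**4) = 486*(4 - pi**2)/pi**4.
Hence a_1 = (2/3)·(486*(4 - pi**2)/pi**4) = 324*(4 - pi**2)/pi**4.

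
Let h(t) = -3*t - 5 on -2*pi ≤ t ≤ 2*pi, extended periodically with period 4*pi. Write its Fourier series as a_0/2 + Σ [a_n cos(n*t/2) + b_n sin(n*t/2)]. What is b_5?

b_5 = (1/(2*pi)) ∫_{-2*pi}^{2*pi} h(t) sin(5*t/2) dt.
Integrating by parts (boundary term plus one more integral), an antiderivative of (-3*t - 5) sin(5*t/2) is 6*t*cos(5*t/2)/5 - 12*sin(5*t/2)/25 + 2*cos(5*t/2); evaluating from -2*pi to 2*pi: ∫_{-2*pi}^{2*pi} (-3*t - 5) sin(5*t/2) dt = (-12*pi/5 - 2) - (-2 + 12*pi/5) = -24*pi/5.
Hence b_5 = (1/(2*pi))·(-24*pi/5) = -12/5.

-12/5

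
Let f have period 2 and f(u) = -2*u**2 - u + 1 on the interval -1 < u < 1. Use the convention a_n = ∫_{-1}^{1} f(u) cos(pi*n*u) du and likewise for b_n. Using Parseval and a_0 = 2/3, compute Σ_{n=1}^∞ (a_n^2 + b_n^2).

Parseval: a_0^2/2 + Σ_{n≥1} (a_n^2+b_n^2) = ∫_{-1}^{1} f(u)^2 du = 8/5.
Subtract a_0^2/2 = 2/9: Σ (a_n^2+b_n^2) = 62/45.

62/45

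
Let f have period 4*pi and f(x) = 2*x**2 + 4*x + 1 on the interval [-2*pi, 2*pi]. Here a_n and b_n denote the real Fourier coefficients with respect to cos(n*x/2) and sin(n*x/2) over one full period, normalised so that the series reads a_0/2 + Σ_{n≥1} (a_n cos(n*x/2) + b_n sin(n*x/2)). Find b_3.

16/3

b_3 = (1/(2*pi)) ∫_{-2*pi}^{2*pi} f(x) sin(3*x/2) dx.
Integrating by parts twice (tabular method), an antiderivative of (2*x**2 + 4*x + 1) sin(3*x/2) is -4*x**2*cos(3*x/2)/3 + 16*x*sin(3*x/2)/9 - 8*x*cos(3*x/2)/3 + 16*sin(3*x/2)/9 + 14*cos(3*x/2)/27; evaluating from -2*pi to 2*pi: ∫_{-2*pi}^{2*pi} (2*x**2 + 4*x + 1) sin(3*x/2) dx = (-14/27 + 16*pi/3 + 16*pi**2/3) - (-16*pi/3 - 14/27 + 16*pi**2/3) = 32*pi/3.
Hence b_3 = (1/(2*pi))·(32*pi/3) = 16/3.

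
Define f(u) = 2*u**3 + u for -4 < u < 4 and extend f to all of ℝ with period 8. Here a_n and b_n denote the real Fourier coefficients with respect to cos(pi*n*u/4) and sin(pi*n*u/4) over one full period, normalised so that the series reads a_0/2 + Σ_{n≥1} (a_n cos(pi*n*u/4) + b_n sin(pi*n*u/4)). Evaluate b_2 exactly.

b_2 = 1/4 ∫_{-4}^{4} f(u) sin(pi*u/2) du.
f is odd and sin(pi*u/2) is odd, so the integrand is even and b_2 = 1/2 ∫_0^{4} f(u) sin(pi*u/2) du.
Integrating by parts three times (tabular method), an antiderivative of (2*u**3 + u) sin(pi*u/2) is -4*u**3*cos(pi*u/2)/pi + 24*u**2*sin(pi*u/2)/pi**2 - 2*u*cos(pi*u/2)/pi + 96*u*cos(pi*u/2)/pi**3 - 192*sin(pi*u/2)/pi**4 + 4*sin(pi*u/2)/pi**2; evaluating from 0 to 4: ∫_{0}^{4} (2*u**3 + u) sin(pi*u/2) du = (-264/pi + 384/pi**3) - (0) = -264/pi + 384/pi**3.
Hence b_2 = (1/2)·(-264/pi + 384/pi**3) = -132/pi + 192/pi**3.

-132/pi + 192/pi**3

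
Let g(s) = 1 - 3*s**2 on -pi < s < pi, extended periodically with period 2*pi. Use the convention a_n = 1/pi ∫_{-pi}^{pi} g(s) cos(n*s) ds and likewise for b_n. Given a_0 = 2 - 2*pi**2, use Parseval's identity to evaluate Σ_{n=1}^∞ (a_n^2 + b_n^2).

Parseval: a_0^2/2 + Σ_{n≥1} (a_n^2+b_n^2) = 1/pi ∫_{-pi}^{pi} g(s)^2 ds = -4*pi**2 + 2 + 18*pi**4/5.
Subtract a_0^2/2 = 2*(1 - pi**2)**2: Σ (a_n^2+b_n^2) = 8*pi**4/5.

8*pi**4/5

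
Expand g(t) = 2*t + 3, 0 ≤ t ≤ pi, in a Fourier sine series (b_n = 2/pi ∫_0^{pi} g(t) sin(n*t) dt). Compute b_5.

b_5 = 2/pi ∫_0^{pi} (2*t + 3) sin(5*t) dt.
Integrating by parts (boundary term plus one more integral), an antiderivative of (2*t + 3) sin(5*t) is -2*t*cos(5*t)/5 + 2*sin(5*t)/25 - 3*cos(5*t)/5; evaluating from 0 to pi: ∫_{0}^{pi} (2*t + 3) sin(5*t) dt = (3/5 + 2*pi/5) - (-3/5) = 6/5 + 2*pi/5.
Hence b_5 = (2/pi)·(6/5 + 2*pi/5) = 4*(3 + pi)/(5*pi).

4*(3 + pi)/(5*pi)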